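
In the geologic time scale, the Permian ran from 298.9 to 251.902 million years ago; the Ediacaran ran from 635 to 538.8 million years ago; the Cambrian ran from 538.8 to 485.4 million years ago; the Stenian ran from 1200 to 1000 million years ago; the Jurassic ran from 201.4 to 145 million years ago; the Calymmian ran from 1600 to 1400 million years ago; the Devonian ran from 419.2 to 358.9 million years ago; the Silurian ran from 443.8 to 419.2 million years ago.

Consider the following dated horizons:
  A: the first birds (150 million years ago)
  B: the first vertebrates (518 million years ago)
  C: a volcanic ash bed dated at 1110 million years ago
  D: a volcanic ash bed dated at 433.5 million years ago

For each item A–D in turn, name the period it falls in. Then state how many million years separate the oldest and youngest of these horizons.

A: 150 Ma lies in 201.4–145 Ma, so Jurassic.
B: 518 Ma lies in 538.8–485.4 Ma, so Cambrian.
C: 1110 Ma lies in 1200–1000 Ma, so Stenian.
D: 433.5 Ma lies in 443.8–419.2 Ma, so Silurian.
Oldest = 1110 Ma, youngest = 150 Ma → span 960 Myr.

A — Jurassic; B — Cambrian; C — Stenian; D — Silurian; span 960 million years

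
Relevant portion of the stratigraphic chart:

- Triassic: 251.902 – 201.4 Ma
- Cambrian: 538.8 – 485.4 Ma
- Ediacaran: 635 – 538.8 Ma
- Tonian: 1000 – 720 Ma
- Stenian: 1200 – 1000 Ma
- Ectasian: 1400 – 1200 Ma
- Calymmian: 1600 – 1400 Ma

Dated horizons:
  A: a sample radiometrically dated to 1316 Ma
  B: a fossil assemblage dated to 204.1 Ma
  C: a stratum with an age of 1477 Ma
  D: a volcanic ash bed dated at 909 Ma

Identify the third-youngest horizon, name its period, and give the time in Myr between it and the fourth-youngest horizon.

A, in the Ectasian; 161 million years to C

Sorted youngest-first by Ma: B (204.1), D (909), A (1316), C (1477).
The third youngest is A at 1316 Ma, which lies in 1400–1200 Ma: the Ectasian.
The fourth youngest is C at 1477 Ma; separation = |1316 − 1477| = 161 Myr.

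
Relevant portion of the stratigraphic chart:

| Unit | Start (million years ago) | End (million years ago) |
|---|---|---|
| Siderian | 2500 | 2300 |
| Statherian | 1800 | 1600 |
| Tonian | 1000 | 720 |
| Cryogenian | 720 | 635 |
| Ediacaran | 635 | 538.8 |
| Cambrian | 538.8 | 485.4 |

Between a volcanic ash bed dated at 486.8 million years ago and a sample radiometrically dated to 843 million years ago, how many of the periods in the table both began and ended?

843 Ma sits inside the Tonian (1000–720) and 486.8 Ma inside the Cambrian (538.8–485.4); neither of those is wholly between the two dates.
The listed periods lying completely between them are Cryogenian, Ediacaran — 2 in all.

2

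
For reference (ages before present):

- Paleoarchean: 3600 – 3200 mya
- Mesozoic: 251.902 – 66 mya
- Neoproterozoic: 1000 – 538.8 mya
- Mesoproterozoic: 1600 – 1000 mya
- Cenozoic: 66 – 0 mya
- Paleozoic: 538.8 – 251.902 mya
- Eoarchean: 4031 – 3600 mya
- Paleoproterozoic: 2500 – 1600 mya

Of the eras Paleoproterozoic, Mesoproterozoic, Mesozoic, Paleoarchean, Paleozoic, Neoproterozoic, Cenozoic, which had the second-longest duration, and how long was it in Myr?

Durations: Paleoproterozoic 900; Mesoproterozoic 600; Mesozoic 185.902; Paleoarchean 400; Paleozoic 286.898; Neoproterozoic 461.2; Cenozoic 66 Myr.
Sorted longest-first: Paleoproterozoic (900), Mesoproterozoic (600), Neoproterozoic (461.2), Paleoarchean (400), Paleozoic (286.898), Mesozoic (185.902), Cenozoic (66).
The second longest is Mesoproterozoic at 600 Myr.

Mesoproterozoic, 600 million years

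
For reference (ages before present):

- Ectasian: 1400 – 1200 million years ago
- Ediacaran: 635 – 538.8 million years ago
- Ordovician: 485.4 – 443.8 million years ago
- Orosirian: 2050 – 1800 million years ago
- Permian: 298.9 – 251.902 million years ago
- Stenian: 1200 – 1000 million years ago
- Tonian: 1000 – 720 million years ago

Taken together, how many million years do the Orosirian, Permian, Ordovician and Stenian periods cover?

Each duration: Orosirian = 250; Permian = 46.998; Ordovician = 41.6; Stenian = 200.
Sum: 250 + 46.998 + 41.6 + 200 = 538.598 Myr.

538.598 million years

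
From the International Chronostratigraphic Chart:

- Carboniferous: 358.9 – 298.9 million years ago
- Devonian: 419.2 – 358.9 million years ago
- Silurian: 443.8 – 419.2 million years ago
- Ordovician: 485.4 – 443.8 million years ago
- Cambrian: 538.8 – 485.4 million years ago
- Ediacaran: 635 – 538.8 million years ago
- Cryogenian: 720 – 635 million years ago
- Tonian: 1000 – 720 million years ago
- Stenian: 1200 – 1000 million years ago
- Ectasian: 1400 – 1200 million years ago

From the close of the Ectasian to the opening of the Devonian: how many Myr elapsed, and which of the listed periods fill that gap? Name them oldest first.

The Ectasian closes at 1200 Ma and the Devonian opens at 419.2 Ma, so the interval is 1200 − 419.2 = 780.8 Myr.
A period fits inside if it starts at or after 1200 Ma and ends at or before 419.2 Ma; oldest first that gives Stenian, Tonian, Cryogenian, Ediacaran, Cambrian, Ordovician, Silurian.

780.8 million years; Stenian, Tonian, Cryogenian, Ediacaran, Cambrian, Ordovician, Silurian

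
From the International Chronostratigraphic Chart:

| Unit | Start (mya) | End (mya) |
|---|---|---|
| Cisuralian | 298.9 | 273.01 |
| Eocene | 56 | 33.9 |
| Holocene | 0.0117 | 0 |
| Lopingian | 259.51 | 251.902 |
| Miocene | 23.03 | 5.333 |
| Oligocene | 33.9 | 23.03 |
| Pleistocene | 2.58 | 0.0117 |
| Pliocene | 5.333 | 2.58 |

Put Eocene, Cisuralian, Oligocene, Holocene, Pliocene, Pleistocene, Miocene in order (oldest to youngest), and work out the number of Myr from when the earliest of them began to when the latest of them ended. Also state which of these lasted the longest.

Cisuralian → Eocene → Oligocene → Miocene → Pliocene → Pleistocene → Holocene; total span 298.9 Myr; longest is Cisuralian

From the excerpt: Eocene 56–33.9; Cisuralian 298.9–273.01; Oligocene 33.9–23.03; Holocene 0.0117–0; Pliocene 5.333–2.58; Pleistocene 2.58–0.0117; Miocene 23.03–5.333 (Ma).
Larger Ma is earlier, so the oldest is Cisuralian and the youngest is Holocene; oldest to youngest: Cisuralian, Eocene, Oligocene, Miocene, Pliocene, Pleistocene, Holocene.
Oldest start 298.9 minus youngest end 0 gives 298.9 Myr overall.
Individual lengths (start − end): Cisuralian 25.89; Pliocene 2.753; Pleistocene 2.5683; Holocene 0.0117; Miocene 17.697; Oligocene 10.87; Eocene 22.1. The largest is Cisuralian at 25.89 Myr.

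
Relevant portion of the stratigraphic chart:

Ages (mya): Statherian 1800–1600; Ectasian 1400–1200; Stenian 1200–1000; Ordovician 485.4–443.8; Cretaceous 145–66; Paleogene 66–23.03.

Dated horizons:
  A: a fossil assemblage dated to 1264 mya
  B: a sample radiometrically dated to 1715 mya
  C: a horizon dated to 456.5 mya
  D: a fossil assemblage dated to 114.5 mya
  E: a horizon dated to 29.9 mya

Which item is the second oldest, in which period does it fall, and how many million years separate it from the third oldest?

A, in the Ectasian; 807.5 million years to C

Sorted oldest-first by Ma: B (1715), A (1264), C (456.5), D (114.5), E (29.9).
The second oldest is A at 1264 Ma, which lies in 1400–1200 Ma: the Ectasian.
The third oldest is C at 456.5 Ma; separation = |1264 − 456.5| = 807.5 Myr.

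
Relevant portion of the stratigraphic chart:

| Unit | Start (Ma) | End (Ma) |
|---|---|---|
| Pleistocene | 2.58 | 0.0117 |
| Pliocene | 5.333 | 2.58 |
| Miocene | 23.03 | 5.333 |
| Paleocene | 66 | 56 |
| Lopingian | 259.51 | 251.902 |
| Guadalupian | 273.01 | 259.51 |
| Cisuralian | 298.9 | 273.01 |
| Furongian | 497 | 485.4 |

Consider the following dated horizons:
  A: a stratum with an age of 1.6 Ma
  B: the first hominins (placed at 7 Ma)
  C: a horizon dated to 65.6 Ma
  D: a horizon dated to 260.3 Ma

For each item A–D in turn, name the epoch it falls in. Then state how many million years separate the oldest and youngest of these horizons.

A: 1.6 Ma lies in 2.58–0.0117 Ma, so Pleistocene.
B: 7 Ma lies in 23.03–5.333 Ma, so Miocene.
C: 65.6 Ma lies in 66–56 Ma, so Paleocene.
D: 260.3 Ma lies in 273.01–259.51 Ma, so Guadalupian.
Oldest = 260.3 Ma, youngest = 1.6 Ma → span 258.7 Myr.

A — Pleistocene; B — Miocene; C — Paleocene; D — Guadalupian; span 258.7 million years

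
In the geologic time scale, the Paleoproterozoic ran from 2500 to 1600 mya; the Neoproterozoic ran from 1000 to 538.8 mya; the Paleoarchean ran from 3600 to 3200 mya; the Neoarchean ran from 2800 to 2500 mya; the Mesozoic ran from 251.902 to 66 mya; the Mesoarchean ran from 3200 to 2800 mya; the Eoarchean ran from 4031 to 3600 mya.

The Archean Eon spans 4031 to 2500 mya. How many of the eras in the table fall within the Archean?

Eras inside 4031–2500 Ma: Eoarchean, Paleoarchean, Mesoarchean, Neoarchean — 4 in total.

4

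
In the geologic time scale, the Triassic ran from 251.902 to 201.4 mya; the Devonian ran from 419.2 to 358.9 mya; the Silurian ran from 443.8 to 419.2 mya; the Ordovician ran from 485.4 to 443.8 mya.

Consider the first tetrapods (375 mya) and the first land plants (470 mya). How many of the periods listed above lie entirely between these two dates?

1

The older date is 470 Ma and the younger is 375 Ma.
Periods with start < 470 and end > 375 Ma: Silurian (443.8–419.2).
That is 1 complete period.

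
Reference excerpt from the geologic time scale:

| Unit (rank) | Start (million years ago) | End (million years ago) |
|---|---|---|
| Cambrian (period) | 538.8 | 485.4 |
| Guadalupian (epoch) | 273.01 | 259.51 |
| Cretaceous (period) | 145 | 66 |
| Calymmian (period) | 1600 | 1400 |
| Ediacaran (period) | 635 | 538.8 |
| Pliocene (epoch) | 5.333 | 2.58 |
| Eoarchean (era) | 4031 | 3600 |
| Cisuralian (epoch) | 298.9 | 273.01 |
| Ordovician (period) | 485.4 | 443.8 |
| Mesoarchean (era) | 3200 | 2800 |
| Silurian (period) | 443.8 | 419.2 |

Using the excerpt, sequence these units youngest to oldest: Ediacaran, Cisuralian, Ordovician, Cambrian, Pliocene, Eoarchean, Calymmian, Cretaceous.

Read off each span (Ma): Ediacaran 635–538.8; Cisuralian 298.9–273.01; Ordovician 485.4–443.8; Cambrian 538.8–485.4; Pliocene 5.333–2.58; Eoarchean 4031–3600; Calymmian 1600–1400; Cretaceous 145–66.
Larger Ma is older, so oldest→youngest is Eoarchean, Calymmian, Ediacaran, Cambrian, Ordovician, Cisuralian, Cretaceous, Pliocene; reverse it for youngest→oldest.

Pliocene, Cretaceous, Cisuralian, Ordovician, Cambrian, Ediacaran, Calymmian, Eoarchean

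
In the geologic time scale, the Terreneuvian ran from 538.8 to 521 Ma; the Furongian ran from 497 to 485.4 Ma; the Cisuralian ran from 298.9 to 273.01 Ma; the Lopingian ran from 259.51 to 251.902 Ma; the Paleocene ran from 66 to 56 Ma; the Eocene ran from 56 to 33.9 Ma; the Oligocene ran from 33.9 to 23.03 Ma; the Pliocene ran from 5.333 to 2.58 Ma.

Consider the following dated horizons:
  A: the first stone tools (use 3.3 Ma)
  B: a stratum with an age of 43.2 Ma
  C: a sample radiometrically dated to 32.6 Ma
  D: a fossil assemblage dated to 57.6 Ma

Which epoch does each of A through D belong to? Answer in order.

A: 3.3 Ma lies in 5.333–2.58 Ma, so Pliocene.
B: 43.2 Ma lies in 56–33.9 Ma, so Eocene.
C: 32.6 Ma lies in 33.9–23.03 Ma, so Oligocene.
D: 57.6 Ma lies in 66–56 Ma, so Paleocene.

A — Pliocene; B — Eocene; C — Oligocene; D — Paleocene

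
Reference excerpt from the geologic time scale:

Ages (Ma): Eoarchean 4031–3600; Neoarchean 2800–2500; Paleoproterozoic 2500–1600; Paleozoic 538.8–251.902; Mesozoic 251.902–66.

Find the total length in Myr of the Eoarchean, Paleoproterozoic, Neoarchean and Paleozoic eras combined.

Each duration: Eoarchean = 431; Paleoproterozoic = 900; Neoarchean = 300; Paleozoic = 286.898.
Sum: 431 + 900 + 300 + 286.898 = 1917.898 Myr.

1917.898 million years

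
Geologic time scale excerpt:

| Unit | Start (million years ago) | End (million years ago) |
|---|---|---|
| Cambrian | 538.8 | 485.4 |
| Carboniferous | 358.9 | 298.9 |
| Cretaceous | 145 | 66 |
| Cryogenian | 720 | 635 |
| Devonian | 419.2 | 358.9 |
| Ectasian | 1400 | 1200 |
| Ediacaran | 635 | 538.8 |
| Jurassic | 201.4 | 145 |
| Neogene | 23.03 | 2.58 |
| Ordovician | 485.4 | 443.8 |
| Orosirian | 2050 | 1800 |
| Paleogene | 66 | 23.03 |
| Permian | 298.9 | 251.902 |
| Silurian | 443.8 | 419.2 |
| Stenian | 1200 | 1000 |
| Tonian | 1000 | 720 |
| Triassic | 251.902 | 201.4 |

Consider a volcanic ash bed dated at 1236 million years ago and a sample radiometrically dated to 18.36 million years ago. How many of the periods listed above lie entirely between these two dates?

1236 Ma sits inside the Ectasian (1400–1200) and 18.36 Ma inside the Neogene (23.03–2.58); neither of those is wholly between the two dates.
The listed periods lying completely between them are Stenian, Tonian, Cryogenian, Ediacaran, Cambrian, Ordovician, Silurian, Devonian, Carboniferous, Permian, Triassic, Jurassic, Cretaceous, Paleogene — 14 in all.

14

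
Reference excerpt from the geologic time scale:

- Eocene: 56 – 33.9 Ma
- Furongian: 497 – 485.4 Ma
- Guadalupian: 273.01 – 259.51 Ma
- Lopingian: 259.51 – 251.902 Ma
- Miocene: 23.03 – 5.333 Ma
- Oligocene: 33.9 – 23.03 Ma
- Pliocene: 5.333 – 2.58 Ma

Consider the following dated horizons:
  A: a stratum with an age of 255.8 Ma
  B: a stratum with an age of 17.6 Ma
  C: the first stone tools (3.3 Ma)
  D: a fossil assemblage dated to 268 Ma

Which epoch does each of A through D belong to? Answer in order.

Match each age against the start–end ranges in the excerpt: A = 255.8 Ma → Lopingian (259.51–251.902); B = 17.6 Ma → Miocene (23.03–5.333); C = 3.3 Ma → Pliocene (5.333–2.58); D = 268 Ma → Guadalupian (273.01–259.51).

A — Lopingian; B — Miocene; C — Pliocene; D — Guadalupian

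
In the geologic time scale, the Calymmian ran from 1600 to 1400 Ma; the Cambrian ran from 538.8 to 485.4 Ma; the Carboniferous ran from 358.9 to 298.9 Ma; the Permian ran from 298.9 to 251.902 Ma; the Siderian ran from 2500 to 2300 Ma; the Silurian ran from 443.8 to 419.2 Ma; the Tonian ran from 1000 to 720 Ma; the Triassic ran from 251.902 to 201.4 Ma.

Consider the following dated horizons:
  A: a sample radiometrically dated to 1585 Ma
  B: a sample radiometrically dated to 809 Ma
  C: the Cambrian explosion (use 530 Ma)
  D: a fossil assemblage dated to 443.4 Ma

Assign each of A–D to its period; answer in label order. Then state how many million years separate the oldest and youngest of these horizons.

Match each age against the start–end ranges in the excerpt: A = 1585 Ma → Calymmian (1600–1400); B = 809 Ma → Tonian (1000–720); C = 530 Ma → Cambrian (538.8–485.4); D = 443.4 Ma → Silurian (443.8–419.2).
The largest age is 1585 Ma and the smallest is 443.4 Ma; their difference is 1141.6 Myr.

A — Calymmian; B — Tonian; C — Cambrian; D — Silurian; span 1141.6 million years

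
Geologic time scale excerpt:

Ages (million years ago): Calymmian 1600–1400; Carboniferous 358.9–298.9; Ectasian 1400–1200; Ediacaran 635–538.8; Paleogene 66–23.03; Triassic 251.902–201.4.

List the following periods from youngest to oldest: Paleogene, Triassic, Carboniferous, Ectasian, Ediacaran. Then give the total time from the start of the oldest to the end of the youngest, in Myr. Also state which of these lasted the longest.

Paleogene → Triassic → Carboniferous → Ediacaran → Ectasian; total span 1376.97 Myr; longest is Ectasian

From the excerpt: Paleogene 66–23.03; Triassic 251.902–201.4; Carboniferous 358.9–298.9; Ectasian 1400–1200; Ediacaran 635–538.8 (Ma).
Larger Ma is earlier, so the oldest is Ectasian and the youngest is Paleogene; youngest to oldest: Paleogene, Triassic, Carboniferous, Ediacaran, Ectasian.
Oldest start 1400 minus youngest end 23.03 gives 1376.97 Myr overall.
Individual lengths (start − end): Triassic 50.502; Ediacaran 96.2; Carboniferous 60; Ectasian 200; Paleogene 42.97. The largest is Ectasian at 200 Myr.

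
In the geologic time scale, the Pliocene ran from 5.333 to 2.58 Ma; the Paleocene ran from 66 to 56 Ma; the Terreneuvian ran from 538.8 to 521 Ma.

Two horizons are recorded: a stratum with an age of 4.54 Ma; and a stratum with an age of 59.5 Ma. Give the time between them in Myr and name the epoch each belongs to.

Elapsed time: 59.5 − 4.54 = 54.96 Myr.
4.54 Ma lies within 5.333–2.58 Ma: Pliocene.
59.5 Ma lies within 66–56 Ma: Paleocene.

54.96 million years apart; the first in the Pliocene, the second in the Paleocene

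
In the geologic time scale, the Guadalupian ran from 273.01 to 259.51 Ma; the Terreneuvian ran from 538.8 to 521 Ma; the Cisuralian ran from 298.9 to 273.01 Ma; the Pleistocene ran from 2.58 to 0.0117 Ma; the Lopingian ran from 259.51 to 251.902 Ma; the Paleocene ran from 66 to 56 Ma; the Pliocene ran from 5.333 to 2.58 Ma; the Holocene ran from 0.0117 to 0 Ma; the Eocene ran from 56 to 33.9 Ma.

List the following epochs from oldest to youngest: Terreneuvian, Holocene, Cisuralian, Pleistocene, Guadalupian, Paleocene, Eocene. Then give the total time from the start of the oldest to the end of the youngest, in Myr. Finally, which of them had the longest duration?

Terreneuvian, Cisuralian, Guadalupian, Paleocene, Eocene, Pleistocene, Holocene; total span 538.8 Myr; longest is Cisuralian

Start ages (Ma): Terreneuvian 538.8, Cisuralian 298.9, Guadalupian 273.01, Paleocene 66, Eocene 56, Pleistocene 2.58, Holocene 0.0117.
Ordered oldest to youngest: Terreneuvian, Cisuralian, Guadalupian, Paleocene, Eocene, Pleistocene, Holocene.
Span = 538.8 − 0 = 538.8 Myr.
Durations: Paleocene 10, Terreneuvian 17.8, Guadalupian 13.5, Holocene 0.0117, Cisuralian 25.89, Eocene 22.1, Pleistocene 2.5683 → longest is Cisuralian (25.89 Myr).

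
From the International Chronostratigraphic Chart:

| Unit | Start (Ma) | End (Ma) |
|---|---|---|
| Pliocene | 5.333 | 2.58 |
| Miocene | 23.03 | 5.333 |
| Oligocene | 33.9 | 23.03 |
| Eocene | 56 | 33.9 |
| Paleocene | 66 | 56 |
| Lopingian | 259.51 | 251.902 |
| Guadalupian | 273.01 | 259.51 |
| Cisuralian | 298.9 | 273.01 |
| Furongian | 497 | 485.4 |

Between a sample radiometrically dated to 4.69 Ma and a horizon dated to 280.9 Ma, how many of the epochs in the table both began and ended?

280.9 Ma sits inside the Cisuralian (298.9–273.01) and 4.69 Ma inside the Pliocene (5.333–2.58); neither of those is wholly between the two dates.
The listed epochs lying completely between them are Guadalupian, Lopingian, Paleocene, Eocene, Oligocene, Miocene — 6 in all.

6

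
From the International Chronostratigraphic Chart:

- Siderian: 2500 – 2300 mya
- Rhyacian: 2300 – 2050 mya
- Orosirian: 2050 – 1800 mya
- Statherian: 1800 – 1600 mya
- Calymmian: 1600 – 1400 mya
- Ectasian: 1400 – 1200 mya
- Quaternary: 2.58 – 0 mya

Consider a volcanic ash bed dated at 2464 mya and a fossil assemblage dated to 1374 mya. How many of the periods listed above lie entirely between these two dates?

4

2464 Ma sits inside the Siderian (2500–2300) and 1374 Ma inside the Ectasian (1400–1200); neither of those is wholly between the two dates.
The listed periods lying completely between them are Rhyacian, Orosirian, Statherian, Calymmian — 4 in all.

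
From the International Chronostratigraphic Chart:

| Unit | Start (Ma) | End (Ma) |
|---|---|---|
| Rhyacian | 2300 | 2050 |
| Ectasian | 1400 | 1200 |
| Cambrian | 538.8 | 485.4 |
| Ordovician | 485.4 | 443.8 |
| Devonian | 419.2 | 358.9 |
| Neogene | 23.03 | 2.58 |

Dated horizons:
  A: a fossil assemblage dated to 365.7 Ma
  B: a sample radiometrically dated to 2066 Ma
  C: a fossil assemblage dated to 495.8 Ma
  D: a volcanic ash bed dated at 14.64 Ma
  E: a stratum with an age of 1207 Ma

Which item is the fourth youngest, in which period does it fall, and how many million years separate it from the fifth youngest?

Smaller Ma means younger, so youngest first: D 14.64 < A 365.7 < C 495.8 < E 1207 < B 2066.
Counting 4 along gives E (1207 Ma); the excerpt puts that inside the Ectasian, 1400–1200 Ma.
Next in line is B (2066 Ma), and 2066 − 1207 = 859 Myr.

E, in the Ectasian; 859 million years to B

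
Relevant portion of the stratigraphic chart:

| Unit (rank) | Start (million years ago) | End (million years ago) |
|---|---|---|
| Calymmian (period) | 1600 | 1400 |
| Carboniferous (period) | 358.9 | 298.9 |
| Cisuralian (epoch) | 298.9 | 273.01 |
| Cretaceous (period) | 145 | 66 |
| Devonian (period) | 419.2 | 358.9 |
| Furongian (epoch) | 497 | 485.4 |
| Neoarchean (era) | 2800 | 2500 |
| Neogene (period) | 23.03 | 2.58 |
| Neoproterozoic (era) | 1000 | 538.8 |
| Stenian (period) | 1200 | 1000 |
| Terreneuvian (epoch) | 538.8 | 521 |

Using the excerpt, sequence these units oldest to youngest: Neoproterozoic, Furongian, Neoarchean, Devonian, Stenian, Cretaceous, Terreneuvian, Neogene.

Sorting by start age (descending Ma, since larger Ma = older): Neoarchean began 2800, Stenian began 1200, Neoproterozoic began 1000, Terreneuvian began 538.8, Furongian began 497, Devonian began 419.2, Cretaceous began 145, Neogene began 23.03.

Neoarchean, Stenian, Neoproterozoic, Terreneuvian, Furongian, Devonian, Cretaceous, Neogene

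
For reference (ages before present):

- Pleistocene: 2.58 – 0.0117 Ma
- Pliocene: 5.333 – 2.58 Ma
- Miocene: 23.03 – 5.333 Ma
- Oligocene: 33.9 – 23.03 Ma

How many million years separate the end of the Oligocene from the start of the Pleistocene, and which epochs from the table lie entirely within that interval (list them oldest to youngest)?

The Oligocene closes at 23.03 Ma and the Pleistocene opens at 2.58 Ma, so the interval is 23.03 − 2.58 = 20.45 Myr.
An epoch fits inside if it starts at or after 23.03 Ma and ends at or before 2.58 Ma; oldest first that gives Miocene, Pliocene.

20.45 million years; Miocene, Pliocene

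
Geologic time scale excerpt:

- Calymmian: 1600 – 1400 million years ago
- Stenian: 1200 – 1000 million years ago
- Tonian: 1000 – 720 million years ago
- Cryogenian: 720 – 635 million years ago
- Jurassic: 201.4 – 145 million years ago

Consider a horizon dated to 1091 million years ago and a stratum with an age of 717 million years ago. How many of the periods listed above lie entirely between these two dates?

1

The older date is 1091 Ma and the younger is 717 Ma.
Periods with start < 1091 and end > 717 Ma: Tonian (1000–720).
That is 1 complete period.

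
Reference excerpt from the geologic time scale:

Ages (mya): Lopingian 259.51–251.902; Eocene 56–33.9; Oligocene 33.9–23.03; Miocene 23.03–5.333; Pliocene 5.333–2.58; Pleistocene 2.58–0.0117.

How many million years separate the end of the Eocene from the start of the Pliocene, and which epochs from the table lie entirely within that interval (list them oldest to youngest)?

28.567 million years; Oligocene, Miocene

End of Eocene = 33.9 Ma; start of Pliocene = 5.333 Ma.
Gap = 33.9 − 5.333 = 28.567 Myr.
Epochs wholly inside 33.9–5.333 Ma: Oligocene (33.9–23.03), Miocene (23.03–5.333).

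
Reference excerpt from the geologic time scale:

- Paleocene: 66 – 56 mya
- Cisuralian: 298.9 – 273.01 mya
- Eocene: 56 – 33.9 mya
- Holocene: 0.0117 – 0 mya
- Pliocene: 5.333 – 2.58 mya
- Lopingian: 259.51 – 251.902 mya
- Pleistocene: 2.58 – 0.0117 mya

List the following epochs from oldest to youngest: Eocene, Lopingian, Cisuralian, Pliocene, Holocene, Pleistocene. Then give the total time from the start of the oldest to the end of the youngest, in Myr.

From the excerpt: Eocene 56–33.9; Lopingian 259.51–251.902; Cisuralian 298.9–273.01; Pliocene 5.333–2.58; Holocene 0.0117–0; Pleistocene 2.58–0.0117 (Ma).
Larger Ma is earlier, so the oldest is Cisuralian and the youngest is Holocene; oldest to youngest: Cisuralian, Lopingian, Eocene, Pliocene, Pleistocene, Holocene.
Oldest start 298.9 minus youngest end 0 gives 298.9 Myr overall.

Cisuralian, Lopingian, Eocene, Pliocene, Pleistocene, Holocene; total span 298.9 Myr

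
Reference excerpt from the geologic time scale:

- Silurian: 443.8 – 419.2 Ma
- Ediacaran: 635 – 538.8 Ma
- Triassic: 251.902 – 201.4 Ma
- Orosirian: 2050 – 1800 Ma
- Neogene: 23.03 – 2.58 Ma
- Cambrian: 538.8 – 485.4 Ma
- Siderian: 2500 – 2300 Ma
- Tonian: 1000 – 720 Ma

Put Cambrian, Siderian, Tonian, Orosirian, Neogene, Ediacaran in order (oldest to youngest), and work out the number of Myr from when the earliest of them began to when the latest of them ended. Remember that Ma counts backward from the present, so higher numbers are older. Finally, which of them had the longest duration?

From the excerpt: Cambrian 538.8–485.4; Siderian 2500–2300; Tonian 1000–720; Orosirian 2050–1800; Neogene 23.03–2.58; Ediacaran 635–538.8 (Ma).
Larger Ma is earlier, so the oldest is Siderian and the youngest is Neogene; oldest to youngest: Siderian, Orosirian, Tonian, Ediacaran, Cambrian, Neogene.
Oldest start 2500 minus youngest end 2.58 gives 2497.42 Myr overall.
Individual lengths (start − end): Siderian 200; Tonian 280; Neogene 20.45; Ediacaran 96.2; Cambrian 53.4; Orosirian 250. The largest is Tonian at 280 Myr.

Siderian → Orosirian → Tonian → Ediacaran → Cambrian → Neogene; total span 2497.42 Myr; longest is Tonian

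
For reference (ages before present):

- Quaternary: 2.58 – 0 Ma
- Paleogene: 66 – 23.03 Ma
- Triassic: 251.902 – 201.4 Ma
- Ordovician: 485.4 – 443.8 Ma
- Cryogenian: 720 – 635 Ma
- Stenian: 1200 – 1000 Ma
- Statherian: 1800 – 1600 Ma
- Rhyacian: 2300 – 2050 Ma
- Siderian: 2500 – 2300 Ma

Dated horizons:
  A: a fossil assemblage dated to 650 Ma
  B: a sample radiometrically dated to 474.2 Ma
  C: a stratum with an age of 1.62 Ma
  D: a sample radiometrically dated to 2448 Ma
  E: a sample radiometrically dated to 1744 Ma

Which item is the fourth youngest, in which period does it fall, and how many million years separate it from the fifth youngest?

E, in the Statherian; 704 million years to D

Smaller Ma means younger, so youngest first: C 1.62 < B 474.2 < A 650 < E 1744 < D 2448.
Counting 4 along gives E (1744 Ma); the excerpt puts that inside the Statherian, 1800–1600 Ma.
Next in line is D (2448 Ma), and 2448 − 1744 = 704 Myr.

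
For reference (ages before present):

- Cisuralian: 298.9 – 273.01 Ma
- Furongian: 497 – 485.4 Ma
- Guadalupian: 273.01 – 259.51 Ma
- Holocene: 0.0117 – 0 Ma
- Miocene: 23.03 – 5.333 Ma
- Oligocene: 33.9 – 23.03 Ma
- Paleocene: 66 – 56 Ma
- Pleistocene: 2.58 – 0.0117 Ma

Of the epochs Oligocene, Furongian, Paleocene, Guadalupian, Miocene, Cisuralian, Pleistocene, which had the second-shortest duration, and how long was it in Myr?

Paleocene, 10 million years

Start − end for each: Oligocene 33.9 − 23.03 = 10.87; Furongian 497 − 485.4 = 11.6; Paleocene 66 − 56 = 10; Guadalupian 273.01 − 259.51 = 13.5; Miocene 23.03 − 5.333 = 17.697; Cisuralian 298.9 − 273.01 = 25.89; Pleistocene 2.58 − 0.0117 = 2.5683.
Ranking these from shortest: Pleistocene < Paleocene < Oligocene < Furongian < Guadalupian < Miocene < Cisuralian.
Position 2 in that ranking is Paleocene, which lasted 10 Myr.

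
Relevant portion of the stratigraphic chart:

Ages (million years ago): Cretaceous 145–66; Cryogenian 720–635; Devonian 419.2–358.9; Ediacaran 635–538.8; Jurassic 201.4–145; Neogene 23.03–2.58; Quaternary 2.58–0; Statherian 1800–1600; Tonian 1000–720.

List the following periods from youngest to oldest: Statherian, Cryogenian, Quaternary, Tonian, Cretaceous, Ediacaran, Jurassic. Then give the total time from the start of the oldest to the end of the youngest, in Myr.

Start ages (Ma): Statherian 1800, Tonian 1000, Cryogenian 720, Ediacaran 635, Jurassic 201.4, Cretaceous 145, Quaternary 2.58.
Ordered youngest to oldest: Quaternary, Cretaceous, Jurassic, Ediacaran, Cryogenian, Tonian, Statherian.
Span = 1800 − 0 = 1800 Myr.

Quaternary → Cretaceous → Jurassic → Ediacaran → Cryogenian → Tonian → Statherian; total span 1800 Myr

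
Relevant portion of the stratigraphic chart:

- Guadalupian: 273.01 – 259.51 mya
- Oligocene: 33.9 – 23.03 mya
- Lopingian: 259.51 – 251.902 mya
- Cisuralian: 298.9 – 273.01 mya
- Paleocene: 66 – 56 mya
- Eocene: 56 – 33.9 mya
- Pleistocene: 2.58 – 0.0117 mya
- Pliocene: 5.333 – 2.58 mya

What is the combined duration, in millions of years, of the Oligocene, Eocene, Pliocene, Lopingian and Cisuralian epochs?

Each duration: Oligocene = 10.87; Eocene = 22.1; Pliocene = 2.753; Lopingian = 7.608; Cisuralian = 25.89.
Sum: 10.87 + 22.1 + 2.753 + 7.608 + 25.89 = 69.221 Myr.

69.221 million years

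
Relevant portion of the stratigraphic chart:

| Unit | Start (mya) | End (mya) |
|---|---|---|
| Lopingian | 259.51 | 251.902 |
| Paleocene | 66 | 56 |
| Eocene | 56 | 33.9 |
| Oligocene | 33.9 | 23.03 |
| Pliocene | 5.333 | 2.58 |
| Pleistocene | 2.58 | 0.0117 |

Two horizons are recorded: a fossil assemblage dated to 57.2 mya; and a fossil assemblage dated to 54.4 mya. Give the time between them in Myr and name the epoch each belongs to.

2.8 million years apart; the first in the Paleocene, the second in the Eocene

Elapsed time: 57.2 − 54.4 = 2.8 Myr.
57.2 Ma lies within 66–56 Ma: Paleocene.
54.4 Ma lies within 56–33.9 Ma: Eocene.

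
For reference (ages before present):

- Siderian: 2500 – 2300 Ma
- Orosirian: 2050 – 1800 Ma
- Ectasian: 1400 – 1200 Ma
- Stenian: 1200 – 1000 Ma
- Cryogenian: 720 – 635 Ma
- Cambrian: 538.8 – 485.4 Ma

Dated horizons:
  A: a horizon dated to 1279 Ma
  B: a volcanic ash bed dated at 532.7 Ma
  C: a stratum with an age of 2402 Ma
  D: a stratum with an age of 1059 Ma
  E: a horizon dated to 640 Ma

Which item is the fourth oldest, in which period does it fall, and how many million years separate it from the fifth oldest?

E, in the Cryogenian; 107.3 million years to B

Larger Ma means older, so oldest first: C 2402 > A 1279 > D 1059 > E 640 > B 532.7.
Counting 4 along gives E (640 Ma); the excerpt puts that inside the Cryogenian, 720–635 Ma.
Next in line is B (532.7 Ma), and 640 − 532.7 = 107.3 Myr.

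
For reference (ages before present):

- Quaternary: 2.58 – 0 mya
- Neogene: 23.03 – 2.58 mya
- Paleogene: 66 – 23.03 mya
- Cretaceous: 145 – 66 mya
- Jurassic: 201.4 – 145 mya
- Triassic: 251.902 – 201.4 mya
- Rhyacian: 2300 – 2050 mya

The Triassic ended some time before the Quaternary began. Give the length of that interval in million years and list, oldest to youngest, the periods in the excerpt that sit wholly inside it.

198.82 million years; Jurassic, Cretaceous, Paleogene, Neogene

The Triassic closes at 201.4 Ma and the Quaternary opens at 2.58 Ma, so the interval is 201.4 − 2.58 = 198.82 Myr.
A period fits inside if it starts at or after 201.4 Ma and ends at or before 2.58 Ma; oldest first that gives Jurassic, Cretaceous, Paleogene, Neogene.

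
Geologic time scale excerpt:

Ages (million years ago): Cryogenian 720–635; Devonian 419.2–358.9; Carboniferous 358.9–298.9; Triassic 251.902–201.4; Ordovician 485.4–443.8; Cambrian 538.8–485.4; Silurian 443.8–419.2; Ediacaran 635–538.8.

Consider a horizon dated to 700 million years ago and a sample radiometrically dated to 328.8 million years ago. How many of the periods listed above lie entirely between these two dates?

5

700 Ma sits inside the Cryogenian (720–635) and 328.8 Ma inside the Carboniferous (358.9–298.9); neither of those is wholly between the two dates.
The listed periods lying completely between them are Ediacaran, Cambrian, Ordovician, Silurian, Devonian — 5 in all.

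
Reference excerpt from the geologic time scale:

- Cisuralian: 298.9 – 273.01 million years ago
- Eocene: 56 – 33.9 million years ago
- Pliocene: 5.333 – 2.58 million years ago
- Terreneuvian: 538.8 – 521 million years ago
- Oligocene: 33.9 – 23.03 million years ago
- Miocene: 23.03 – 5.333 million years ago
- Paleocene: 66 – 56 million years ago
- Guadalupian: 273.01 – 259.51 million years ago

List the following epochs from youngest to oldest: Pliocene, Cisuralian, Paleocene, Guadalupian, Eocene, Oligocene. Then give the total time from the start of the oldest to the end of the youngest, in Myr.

Pliocene → Oligocene → Eocene → Paleocene → Guadalupian → Cisuralian; total span 296.32 Myr

From the excerpt: Pliocene 5.333–2.58; Cisuralian 298.9–273.01; Paleocene 66–56; Guadalupian 273.01–259.51; Eocene 56–33.9; Oligocene 33.9–23.03 (Ma).
Larger Ma is earlier, so the oldest is Cisuralian and the youngest is Pliocene; youngest to oldest: Pliocene, Oligocene, Eocene, Paleocene, Guadalupian, Cisuralian.
Oldest start 298.9 minus youngest end 2.58 gives 296.32 Myr overall.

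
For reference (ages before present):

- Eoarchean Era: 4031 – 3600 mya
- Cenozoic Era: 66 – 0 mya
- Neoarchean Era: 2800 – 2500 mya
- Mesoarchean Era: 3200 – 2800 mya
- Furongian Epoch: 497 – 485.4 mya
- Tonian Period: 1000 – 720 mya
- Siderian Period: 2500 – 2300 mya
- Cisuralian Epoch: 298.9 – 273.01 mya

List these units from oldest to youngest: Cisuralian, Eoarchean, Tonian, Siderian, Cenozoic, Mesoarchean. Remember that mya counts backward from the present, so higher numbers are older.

The oldest of these is Eoarchean (starts 4031 Ma) and the youngest is Cenozoic (ends 0 Ma).
In between, by decreasing start age: Mesoarchean (3200), Siderian (2500), Tonian (1000), Cisuralian (298.9).

Eoarchean, Mesoarchean, Siderian, Tonian, Cisuralian, Cenozoic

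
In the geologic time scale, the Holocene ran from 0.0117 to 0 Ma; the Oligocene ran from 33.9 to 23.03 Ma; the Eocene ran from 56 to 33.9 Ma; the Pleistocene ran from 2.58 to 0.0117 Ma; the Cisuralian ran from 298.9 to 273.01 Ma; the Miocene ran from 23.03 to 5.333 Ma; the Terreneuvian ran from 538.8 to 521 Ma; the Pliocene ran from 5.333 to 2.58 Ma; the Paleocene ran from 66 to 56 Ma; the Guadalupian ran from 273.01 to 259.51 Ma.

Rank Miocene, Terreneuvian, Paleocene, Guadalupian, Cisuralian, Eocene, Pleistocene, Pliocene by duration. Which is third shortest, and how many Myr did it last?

Paleocene, 10 million years

Durations: Miocene 17.697; Terreneuvian 17.8; Paleocene 10; Guadalupian 13.5; Cisuralian 25.89; Eocene 22.1; Pleistocene 2.5683; Pliocene 2.753 Myr.
Sorted shortest-first: Pleistocene (2.5683), Pliocene (2.753), Paleocene (10), Guadalupian (13.5), Miocene (17.697), Terreneuvian (17.8), Eocene (22.1), Cisuralian (25.89).
The third shortest is Paleocene at 10 Myr.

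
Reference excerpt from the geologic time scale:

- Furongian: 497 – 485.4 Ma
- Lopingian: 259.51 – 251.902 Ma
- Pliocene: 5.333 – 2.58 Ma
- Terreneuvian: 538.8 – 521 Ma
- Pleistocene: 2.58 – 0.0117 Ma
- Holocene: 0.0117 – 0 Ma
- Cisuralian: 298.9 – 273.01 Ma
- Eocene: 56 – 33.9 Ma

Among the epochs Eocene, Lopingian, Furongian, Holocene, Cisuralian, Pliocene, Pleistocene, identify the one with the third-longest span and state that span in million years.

Furongian, 11.6 million years

Durations: Eocene 22.1; Lopingian 7.608; Furongian 11.6; Holocene 0.0117; Cisuralian 25.89; Pliocene 2.753; Pleistocene 2.5683 Myr.
Sorted longest-first: Cisuralian (25.89), Eocene (22.1), Furongian (11.6), Lopingian (7.608), Pliocene (2.753), Pleistocene (2.5683), Holocene (0.0117).
The third longest is Furongian at 11.6 Myr.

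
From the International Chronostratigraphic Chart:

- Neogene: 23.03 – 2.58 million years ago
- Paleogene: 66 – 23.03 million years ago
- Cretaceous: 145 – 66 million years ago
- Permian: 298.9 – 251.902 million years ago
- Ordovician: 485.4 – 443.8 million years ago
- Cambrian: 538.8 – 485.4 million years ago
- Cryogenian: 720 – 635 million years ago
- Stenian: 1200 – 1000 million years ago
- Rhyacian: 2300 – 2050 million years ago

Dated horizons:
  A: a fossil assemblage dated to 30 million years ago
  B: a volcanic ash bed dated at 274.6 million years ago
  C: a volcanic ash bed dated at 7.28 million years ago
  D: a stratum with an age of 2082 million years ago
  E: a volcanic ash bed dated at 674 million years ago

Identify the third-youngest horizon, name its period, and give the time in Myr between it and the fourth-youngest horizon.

B, in the Permian; 399.4 million years to E

Smaller Ma means younger, so youngest first: C 7.28 < A 30 < B 274.6 < E 674 < D 2082.
Counting 3 along gives B (274.6 Ma); the excerpt puts that inside the Permian, 298.9–251.902 Ma.
Next in line is E (674 Ma), and 674 − 274.6 = 399.4 Myr.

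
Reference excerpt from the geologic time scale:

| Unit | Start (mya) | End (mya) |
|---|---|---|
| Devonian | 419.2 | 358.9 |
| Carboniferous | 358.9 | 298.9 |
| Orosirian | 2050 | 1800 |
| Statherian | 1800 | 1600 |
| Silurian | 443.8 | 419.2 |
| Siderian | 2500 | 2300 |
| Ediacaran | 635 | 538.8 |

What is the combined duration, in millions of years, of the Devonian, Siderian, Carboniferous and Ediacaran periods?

416.5 million years

Duration is start − end for each: (419.2 − 358.9) + (2500 − 2300) + (358.9 − 298.9) + (635 − 538.8).
That is 60.3 + 200 + 60 + 96.2, which totals 416.5 million years.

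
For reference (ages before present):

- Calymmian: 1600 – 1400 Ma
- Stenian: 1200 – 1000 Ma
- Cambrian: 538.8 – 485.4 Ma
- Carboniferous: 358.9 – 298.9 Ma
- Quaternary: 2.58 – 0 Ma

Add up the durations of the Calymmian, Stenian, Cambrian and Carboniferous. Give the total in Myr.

Each duration: Calymmian = 200; Stenian = 200; Cambrian = 53.4; Carboniferous = 60.
Sum: 200 + 200 + 53.4 + 60 = 513.4 Myr.

513.4 million years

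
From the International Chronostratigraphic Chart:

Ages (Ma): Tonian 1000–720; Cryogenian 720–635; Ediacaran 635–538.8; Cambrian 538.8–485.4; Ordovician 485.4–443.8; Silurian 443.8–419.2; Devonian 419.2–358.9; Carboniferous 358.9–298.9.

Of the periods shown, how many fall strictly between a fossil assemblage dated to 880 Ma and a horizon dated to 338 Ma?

6

The older date is 880 Ma and the younger is 338 Ma.
Periods with start < 880 and end > 338 Ma: Cryogenian (720–635), Ediacaran (635–538.8), Cambrian (538.8–485.4), Ordovician (485.4–443.8), Silurian (443.8–419.2), Devonian (419.2–358.9).
That is 6 complete periods.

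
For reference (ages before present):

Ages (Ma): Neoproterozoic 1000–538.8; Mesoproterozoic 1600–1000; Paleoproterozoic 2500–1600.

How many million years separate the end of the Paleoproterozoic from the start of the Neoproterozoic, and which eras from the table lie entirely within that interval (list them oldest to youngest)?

600 million years; Mesoproterozoic

The Paleoproterozoic closes at 1600 Ma and the Neoproterozoic opens at 1000 Ma, so the interval is 1600 − 1000 = 600 Myr.
An era fits inside if it starts at or after 1600 Ma and ends at or before 1000 Ma; oldest first that gives Mesoproterozoic.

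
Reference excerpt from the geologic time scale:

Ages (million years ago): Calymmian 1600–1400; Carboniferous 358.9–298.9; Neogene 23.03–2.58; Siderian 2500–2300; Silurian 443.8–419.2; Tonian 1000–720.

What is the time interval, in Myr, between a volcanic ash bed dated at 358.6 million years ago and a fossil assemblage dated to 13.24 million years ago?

345.36 million years

358.6 − 13.24 = 345.36 million years.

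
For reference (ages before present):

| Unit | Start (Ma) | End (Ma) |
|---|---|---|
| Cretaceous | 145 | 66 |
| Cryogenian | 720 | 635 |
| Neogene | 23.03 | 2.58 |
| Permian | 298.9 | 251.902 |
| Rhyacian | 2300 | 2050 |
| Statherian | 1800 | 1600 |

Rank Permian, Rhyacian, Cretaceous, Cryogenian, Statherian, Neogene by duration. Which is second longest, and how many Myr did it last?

Statherian, 200 million years

Start − end for each: Permian 298.9 − 251.902 = 46.998; Rhyacian 2300 − 2050 = 250; Cretaceous 145 − 66 = 79; Cryogenian 720 − 635 = 85; Statherian 1800 − 1600 = 200; Neogene 23.03 − 2.58 = 20.45.
Ranking these from longest: Rhyacian > Statherian > Cryogenian > Cretaceous > Permian > Neogene.
Position 2 in that ranking is Statherian, which lasted 200 Myr.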